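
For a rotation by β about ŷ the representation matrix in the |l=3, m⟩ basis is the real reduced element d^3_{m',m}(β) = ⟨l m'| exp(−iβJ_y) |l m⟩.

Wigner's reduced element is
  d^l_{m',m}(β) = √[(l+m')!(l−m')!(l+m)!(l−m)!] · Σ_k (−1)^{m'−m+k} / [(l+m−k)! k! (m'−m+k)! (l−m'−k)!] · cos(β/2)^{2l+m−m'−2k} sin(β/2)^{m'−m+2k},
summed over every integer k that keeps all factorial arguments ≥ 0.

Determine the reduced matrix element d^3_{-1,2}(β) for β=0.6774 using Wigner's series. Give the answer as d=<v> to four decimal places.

d^3_{-1,2}(β=0.6774) via Wigner's sum:
With c≡cos(β/2)=0.943187 and s≡sin(β/2)=0.332261, N=[2·24·120·1]^{1/2}=75.894664
The bounds max(0,m−m')=3 and min(l+m,l−m')=4 give 2 terms
  k=3: (−1)^0·75.8947/(12)·0.9432^3·0.3323^3 = +0.194654
  k=4: (−1)^1·75.8947/(24)·0.9432^1·0.3323^5 = -0.012078
d^3_{-1,2}(0.6774) = +0.194654 -0.012078 = +0.182576

d=0.1826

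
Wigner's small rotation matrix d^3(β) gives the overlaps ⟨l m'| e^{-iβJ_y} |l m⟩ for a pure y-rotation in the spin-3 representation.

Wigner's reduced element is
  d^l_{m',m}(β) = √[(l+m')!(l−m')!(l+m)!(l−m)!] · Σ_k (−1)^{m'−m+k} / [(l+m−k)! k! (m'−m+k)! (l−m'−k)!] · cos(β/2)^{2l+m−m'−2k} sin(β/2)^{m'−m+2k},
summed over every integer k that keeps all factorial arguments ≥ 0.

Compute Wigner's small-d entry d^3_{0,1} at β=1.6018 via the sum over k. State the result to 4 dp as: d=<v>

d^3_{0,1}(β=1.6018) via Wigner's sum:
c=cos(1.6018/2)=0.696061, s=sin(1.6018/2)=0.717983; N=√[6·6·24·2]=41.569219
k: max(0,(1)−(0))=1 … min(3+(1),3−(0))=3
  k=1: (−1)^0·41.5692/(12)·0.6961^5·0.7180^1 = +0.406388
  k=2: (−1)^1·41.5692/(4)·0.6961^3·0.7180^3 = -1.297166
  k=3: (−1)^2·41.5692/(12)·0.6961^1·0.7180^5 = +0.460053
d^3_{0,1}(1.6018) = +0.406388 -1.297166 +0.460053 = -0.430725

d=-0.4307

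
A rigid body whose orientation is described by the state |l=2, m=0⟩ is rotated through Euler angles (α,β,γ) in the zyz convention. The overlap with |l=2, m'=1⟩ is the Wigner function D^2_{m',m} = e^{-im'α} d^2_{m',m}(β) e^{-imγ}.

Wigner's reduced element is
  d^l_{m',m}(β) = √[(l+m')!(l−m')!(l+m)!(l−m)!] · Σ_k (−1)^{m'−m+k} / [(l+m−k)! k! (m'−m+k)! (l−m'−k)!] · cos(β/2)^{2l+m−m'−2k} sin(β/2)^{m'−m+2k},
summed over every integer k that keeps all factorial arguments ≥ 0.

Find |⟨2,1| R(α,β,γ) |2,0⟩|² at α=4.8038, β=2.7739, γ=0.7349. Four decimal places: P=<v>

D^2_{1,0}(4.8038,2.7739,0.7349) = e^{-i·1·4.8038}·d^2_{1,0}(2.7739)·e^{-i·0·0.7349}. Compute d first:
With c≡cos(β/2)=0.182812 and s≡sin(β/2)=0.983148, N=[6·1·2·2]^{1/2}=4.898979
The bounds max(0,m−m')=0 and min(l+m,l−m')=1 give 2 terms
  k=0: (−1)^1·4.8990/(2)·0.1828^3·0.9831^1 = -0.014713
  k=1: (−1)^2·4.8990/(2)·0.1828^1·0.9831^3 = +0.425537
d^2_{1,0}(2.7739) = -0.014713 +0.425537 = +0.410824
|D^2_{1,0}|² = |d^2_{1,0}(β)|² = (+0.410824)² = 0.168776 (the z-rotation phases have unit modulus)

P=0.1688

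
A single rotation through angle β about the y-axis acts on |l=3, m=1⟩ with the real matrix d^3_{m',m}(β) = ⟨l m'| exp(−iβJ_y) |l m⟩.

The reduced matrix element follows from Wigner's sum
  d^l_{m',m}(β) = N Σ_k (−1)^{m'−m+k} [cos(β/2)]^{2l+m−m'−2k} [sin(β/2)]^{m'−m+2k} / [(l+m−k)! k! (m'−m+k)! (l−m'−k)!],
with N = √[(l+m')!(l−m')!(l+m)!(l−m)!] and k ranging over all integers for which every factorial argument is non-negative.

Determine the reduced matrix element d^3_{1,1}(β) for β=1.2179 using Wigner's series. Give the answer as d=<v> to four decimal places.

d^3_{1,1}(β=1.2179) via Wigner's sum:
c=cos(1.2179/2)=0.820249, s=sin(1.2179/2)=0.572007; N=√[24·2·24·2]=48.000000
The bounds max(0,m−m')=0 and min(l+m,l−m')=2 give 3 terms
  k=0: (−1)^0·48.0000/(48)·0.8202^6·0.5720^0 = +0.304561
  k=1: (−1)^1·48.0000/(6)·0.8202^4·0.5720^2 = -1.184882
  k=2: (−1)^2·48.0000/(8)·0.8202^2·0.5720^4 = +0.432162
d^3_{1,1}(1.2179) = +0.304561 -1.184882 +0.432162 = -0.448158

d=-0.4482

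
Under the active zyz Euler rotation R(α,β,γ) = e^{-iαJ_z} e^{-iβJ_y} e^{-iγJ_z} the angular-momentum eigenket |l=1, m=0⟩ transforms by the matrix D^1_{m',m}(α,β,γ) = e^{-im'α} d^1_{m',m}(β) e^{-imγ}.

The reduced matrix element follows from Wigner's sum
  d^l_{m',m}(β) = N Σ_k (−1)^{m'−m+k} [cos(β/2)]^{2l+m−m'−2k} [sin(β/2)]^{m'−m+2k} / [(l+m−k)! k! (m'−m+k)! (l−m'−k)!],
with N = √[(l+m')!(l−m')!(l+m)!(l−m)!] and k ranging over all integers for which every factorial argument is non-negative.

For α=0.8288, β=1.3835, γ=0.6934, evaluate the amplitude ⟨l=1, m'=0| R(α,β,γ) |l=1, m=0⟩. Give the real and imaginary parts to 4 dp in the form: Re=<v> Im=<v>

Re=0.1862 Im=0.0000

D^1_{0,0}(0.8288,1.3835,0.6934) = e^{-i·0·0.8288}·d^1_{0,0}(1.3835)·e^{-i·0·0.6934}. Compute d first:
With c≡cos(β/2)=0.770131 and s≡sin(β/2)=0.637886, N=[1·1·1·1]^{1/2}=1.000000
k: max(0,(0)−(0))=0 … min(1+(0),1−(0))=1
  k=0: (−1)^0·1.0000/(1)·0.7701^2·0.6379^0 = +0.593102
  k=1: (−1)^1·1.0000/(1)·0.7701^0·0.6379^2 = -0.406898
d^1_{0,0}(1.3835) = +0.593102 -0.406898 = +0.186203
Phases: e^{-i·(0)·0.8288}=+1.000000+0.000000i, e^{-i·(0)·0.6934}=+1.000000+0.000000i ⇒ D=+0.186203+0.000000i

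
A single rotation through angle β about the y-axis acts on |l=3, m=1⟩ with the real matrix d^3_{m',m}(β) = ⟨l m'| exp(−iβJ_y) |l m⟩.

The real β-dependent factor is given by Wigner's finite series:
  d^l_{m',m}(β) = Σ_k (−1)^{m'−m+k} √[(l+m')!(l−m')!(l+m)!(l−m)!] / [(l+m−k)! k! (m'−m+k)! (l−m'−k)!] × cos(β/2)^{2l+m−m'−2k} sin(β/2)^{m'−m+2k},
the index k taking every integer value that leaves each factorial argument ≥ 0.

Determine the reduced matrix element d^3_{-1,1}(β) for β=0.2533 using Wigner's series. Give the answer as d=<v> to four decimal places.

d=0.0907

d^3_{-1,1}(β=0.2533) via Wigner's sum:
c=cos(0.2533/2)=0.991991, s=sin(0.2533/2)=0.126312; N=√[2·24·24·2]=48.000000
k∈{2,3,4} keeps every argument non-negative
  k=2: (−1)^0·48.0000/(8)·0.9920^4·0.1263^2 = +0.092698
  k=3: (−1)^1·48.0000/(6)·0.9920^2·0.1263^4 = -0.002004
  k=4: (−1)^2·48.0000/(48)·0.9920^0·0.1263^6 = +0.000004
d^3_{-1,1}(0.2533) = +0.092698 -0.002004 +0.000004 = +0.090698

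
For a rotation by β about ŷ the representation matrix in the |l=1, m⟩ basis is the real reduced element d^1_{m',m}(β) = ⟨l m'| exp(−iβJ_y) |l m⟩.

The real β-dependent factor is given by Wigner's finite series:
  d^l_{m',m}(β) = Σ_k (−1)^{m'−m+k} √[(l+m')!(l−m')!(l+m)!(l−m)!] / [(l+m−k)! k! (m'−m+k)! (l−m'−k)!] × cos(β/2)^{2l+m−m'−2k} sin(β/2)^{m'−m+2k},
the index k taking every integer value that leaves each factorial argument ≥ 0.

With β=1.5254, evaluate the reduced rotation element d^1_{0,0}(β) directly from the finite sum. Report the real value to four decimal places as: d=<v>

d^1_{0,0}(β=1.5254) via Wigner's sum:
With c≡cos(β/2)=0.722973 and s≡sin(β/2)=0.690876, N=[1·1·1·1]^{1/2}=1.000000
Admissible k: 0..1 (factorial args all ≥0)
  k=0: (−1)^0·1.0000/(1)·0.7230^2·0.6909^0 = +0.522690
  k=1: (−1)^1·1.0000/(1)·0.7230^0·0.6909^2 = -0.477310
d^1_{0,0}(1.5254) = +0.522690 -0.477310 = +0.045381

d=0.0454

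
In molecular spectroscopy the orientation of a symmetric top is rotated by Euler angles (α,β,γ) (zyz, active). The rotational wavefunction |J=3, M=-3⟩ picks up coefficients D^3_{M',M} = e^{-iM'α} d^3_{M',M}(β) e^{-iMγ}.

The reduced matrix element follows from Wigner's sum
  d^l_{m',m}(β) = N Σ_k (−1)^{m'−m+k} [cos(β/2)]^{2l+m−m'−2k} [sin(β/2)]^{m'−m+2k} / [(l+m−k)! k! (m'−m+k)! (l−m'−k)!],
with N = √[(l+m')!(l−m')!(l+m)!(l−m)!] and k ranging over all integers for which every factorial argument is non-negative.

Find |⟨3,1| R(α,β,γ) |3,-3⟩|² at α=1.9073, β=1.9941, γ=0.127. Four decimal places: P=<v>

P=0.3223

First d^3_{1,-3}(β=1.9941), then the phase factors e^{-i(1)α} and e^{-i(-3)γ}:
c=cos(1.9941/2)=0.542782, s=sin(1.9941/2)=0.839873; N=√[24·2·1·720]=185.903201
k: max(0,(-3)−(1))=0 … min(3+(-3),3−(1))=0
  k=0: (−1)^4·185.9032/(48)·0.5428^2·0.8399^4 = +0.567744
d^3_{1,-3}(1.9941) = +0.567744
|D^3_{1,-3}|² = |d^3_{1,-3}(β)|² = (+0.567744)² = 0.322333 (the z-rotation phases have unit modulus)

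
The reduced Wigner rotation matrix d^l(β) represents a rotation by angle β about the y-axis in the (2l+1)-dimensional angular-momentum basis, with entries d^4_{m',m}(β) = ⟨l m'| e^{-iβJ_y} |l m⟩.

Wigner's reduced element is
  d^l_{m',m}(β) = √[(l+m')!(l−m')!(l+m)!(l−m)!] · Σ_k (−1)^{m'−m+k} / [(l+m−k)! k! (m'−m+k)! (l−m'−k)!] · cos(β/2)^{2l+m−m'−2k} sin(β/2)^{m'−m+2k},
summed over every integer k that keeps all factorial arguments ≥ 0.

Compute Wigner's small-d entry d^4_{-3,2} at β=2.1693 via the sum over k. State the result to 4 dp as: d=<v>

d=-0.1198

d^4_{-3,2}(β=2.1693) via Wigner's sum:
c=cos(2.1693/2)=0.467222, s=sin(2.1693/2)=0.884140; N=√[1·5040·720·2]=2693.993318
k: max(0,(2)−(-3))=5 … min(4+(2),4−(-3))=6
  k=5: (−1)^0·2693.9933/(240)·0.4672^3·0.8841^5 = +0.618530
  k=6: (−1)^1·2693.9933/(720)·0.4672^1·0.8841^7 = -0.738303
d^4_{-3,2}(2.1693) = +0.618530 -0.738303 = -0.119773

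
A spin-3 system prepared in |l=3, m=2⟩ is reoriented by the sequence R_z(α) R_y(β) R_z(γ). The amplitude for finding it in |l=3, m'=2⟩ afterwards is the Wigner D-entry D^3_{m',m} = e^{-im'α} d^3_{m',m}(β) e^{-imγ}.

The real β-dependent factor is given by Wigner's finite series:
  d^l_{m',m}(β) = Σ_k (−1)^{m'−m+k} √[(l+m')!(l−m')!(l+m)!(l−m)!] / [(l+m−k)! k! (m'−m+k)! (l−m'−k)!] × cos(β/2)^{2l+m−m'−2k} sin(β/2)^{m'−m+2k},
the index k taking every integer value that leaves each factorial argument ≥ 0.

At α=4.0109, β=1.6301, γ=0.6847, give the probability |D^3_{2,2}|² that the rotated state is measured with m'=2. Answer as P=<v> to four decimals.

P=0.2322

D^3_{2,2}(4.0109,1.6301,0.6847) = e^{-i·2·4.0109}·d^3_{2,2}(1.6301)·e^{-i·2·0.6847}. Compute d first:
c=cos(1.6301/2)=0.685832, s=sin(1.6301/2)=0.727760; N=√[120·1·120·1]=120.000000
k: max(0,(2)−(2))=0 … min(3+(2),3−(2))=1
  k=0: (−1)^0·120.0000/(120)·0.6858^6·0.7278^0 = +0.104065
  k=1: (−1)^1·120.0000/(24)·0.6858^4·0.7278^2 = -0.585892
d^3_{2,2}(1.6301) = +0.104065 -0.585892 = -0.481826
|D^3_{2,2}|² = |d^3_{2,2}(β)|² = (-0.481826)² = 0.232156 (the z-rotation phases have unit modulus)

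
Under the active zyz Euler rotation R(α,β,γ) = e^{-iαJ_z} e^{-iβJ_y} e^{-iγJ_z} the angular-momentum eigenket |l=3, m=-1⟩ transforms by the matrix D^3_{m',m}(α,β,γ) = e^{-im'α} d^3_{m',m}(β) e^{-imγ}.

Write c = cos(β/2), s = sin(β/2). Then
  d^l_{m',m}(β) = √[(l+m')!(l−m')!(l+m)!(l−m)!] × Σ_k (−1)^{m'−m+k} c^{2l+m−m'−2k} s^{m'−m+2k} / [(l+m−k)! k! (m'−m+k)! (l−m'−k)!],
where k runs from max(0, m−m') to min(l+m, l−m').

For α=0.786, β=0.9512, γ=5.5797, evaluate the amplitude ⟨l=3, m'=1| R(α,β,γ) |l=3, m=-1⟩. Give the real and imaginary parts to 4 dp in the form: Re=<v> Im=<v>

D^3_{1,-1}(0.786,0.9512,5.5797) = e^{-i·1·0.786}·d^3_{1,-1}(0.9512)·e^{-i·-1·5.5797}. Compute d first:
c=cos(0.9512/2)=0.889018, s=sin(0.9512/2)=0.457872; N=√[24·2·2·24]=48.000000
The bounds max(0,m−m')=0 and min(l+m,l−m')=2 give 3 terms
  k=0: (−1)^2·48.0000/(8)·0.8890^4·0.4579^2 = +0.785745
  k=1: (−1)^3·48.0000/(6)·0.8890^2·0.4579^4 = -0.277899
  k=2: (−1)^4·48.0000/(48)·0.8890^0·0.4579^6 = +0.009214
d^3_{1,-1}(0.9512) = +0.785745 -0.277899 +0.009214 = +0.517060
D = (+0.706681-0.707532i)·(+0.517060)·(+0.762592-0.646879i) = +0.041996-0.515352i

Re=0.0420 Im=-0.5154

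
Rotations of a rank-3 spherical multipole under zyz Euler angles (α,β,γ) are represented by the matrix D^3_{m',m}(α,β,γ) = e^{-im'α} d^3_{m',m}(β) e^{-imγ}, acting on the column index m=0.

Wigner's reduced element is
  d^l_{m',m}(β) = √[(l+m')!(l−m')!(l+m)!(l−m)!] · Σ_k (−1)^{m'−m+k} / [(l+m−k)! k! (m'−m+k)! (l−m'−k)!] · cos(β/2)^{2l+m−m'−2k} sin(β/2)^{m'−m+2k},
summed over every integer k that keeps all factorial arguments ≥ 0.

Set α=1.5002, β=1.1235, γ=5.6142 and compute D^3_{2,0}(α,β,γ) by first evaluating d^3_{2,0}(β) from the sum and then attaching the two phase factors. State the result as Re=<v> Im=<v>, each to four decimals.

D^3_{2,0}(1.5002,1.1235,5.6142) = e^{-i·2·1.5002}·d^3_{2,0}(1.1235)·e^{-i·0·5.6142}. Compute d first:
c=cos(1.1235/2)=0.846324, s=sin(1.1235/2)=0.532668; N=√[120·1·6·6]=65.726707
Admissible k: 0..1 (factorial args all ≥0)
  k=0: (−1)^2·65.7267/(12)·0.8463^4·0.5327^2 = +0.797299
  k=1: (−1)^3·65.7267/(12)·0.8463^2·0.5327^4 = -0.315835
d^3_{2,0}(1.1235) = +0.797299 -0.315835 = +0.481463
Phases: e^{-i·(2)·1.5002}=-0.990049-0.140724i, e^{-i·(0)·5.6142}=+1.000000+0.000000i ⇒ D=-0.476672-0.067753i

Re=-0.4767 Im=-0.0678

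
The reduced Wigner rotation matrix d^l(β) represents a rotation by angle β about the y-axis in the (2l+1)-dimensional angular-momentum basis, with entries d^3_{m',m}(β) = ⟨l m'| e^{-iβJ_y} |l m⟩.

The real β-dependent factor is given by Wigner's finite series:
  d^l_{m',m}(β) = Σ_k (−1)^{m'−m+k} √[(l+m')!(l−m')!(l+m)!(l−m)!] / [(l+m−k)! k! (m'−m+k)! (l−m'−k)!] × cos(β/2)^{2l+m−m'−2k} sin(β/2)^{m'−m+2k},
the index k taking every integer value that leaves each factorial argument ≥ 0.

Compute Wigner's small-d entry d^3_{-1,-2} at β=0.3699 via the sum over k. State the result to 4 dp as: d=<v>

d=-0.4963

d^3_{-1,-2}(β=0.3699) via Wigner's sum:
c=cos(0.3699/2)=0.982945, s=sin(0.3699/2)=0.183897; N=√[2·24·1·120]=75.894664
Admissible k: 0..1 (factorial args all ≥0)
  k=0: (−1)^1·75.8947/(24)·0.9829^5·0.1839^1 = -0.533608
  k=1: (−1)^2·75.8947/(12)·0.9829^3·0.1839^3 = +0.037355
d^3_{-1,-2}(0.3699) = -0.533608 +0.037355 = -0.496254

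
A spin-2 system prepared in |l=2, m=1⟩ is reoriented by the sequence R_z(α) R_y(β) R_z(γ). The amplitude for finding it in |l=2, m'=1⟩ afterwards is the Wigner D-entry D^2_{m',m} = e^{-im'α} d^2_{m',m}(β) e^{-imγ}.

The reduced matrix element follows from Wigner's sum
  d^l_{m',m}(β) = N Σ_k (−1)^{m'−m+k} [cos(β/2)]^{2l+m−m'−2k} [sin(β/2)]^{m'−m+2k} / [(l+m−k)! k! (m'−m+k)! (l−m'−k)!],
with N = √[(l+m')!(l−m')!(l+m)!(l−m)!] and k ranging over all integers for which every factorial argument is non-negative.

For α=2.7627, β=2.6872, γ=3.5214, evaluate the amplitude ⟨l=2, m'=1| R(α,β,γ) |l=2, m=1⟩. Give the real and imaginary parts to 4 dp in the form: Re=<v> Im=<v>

D^2_{1,1}(2.7627,2.6872,3.5214) = e^{-i·1·2.7627}·d^2_{1,1}(2.6872)·e^{-i·1·3.5214}. Compute d first:
With c≡cos(β/2)=0.225247 and s≡sin(β/2)=0.974302, N=[6·1·6·1]^{1/2}=6.000000
k∈{0,1} keeps every argument non-negative
  k=0: (−1)^0·6.0000/(6)·0.2252^4·0.9743^0 = +0.002574
  k=1: (−1)^1·6.0000/(2)·0.2252^2·0.9743^2 = -0.144486
d^2_{1,1}(2.6872) = +0.002574 -0.144486 = -0.141912
Attach z-rotation phases: D = e^{-i(1)(2.7627)}·(-0.141912)·e^{-i(1)(3.5214)} = -0.141912+0.000130i

Re=-0.1419 Im=0.0001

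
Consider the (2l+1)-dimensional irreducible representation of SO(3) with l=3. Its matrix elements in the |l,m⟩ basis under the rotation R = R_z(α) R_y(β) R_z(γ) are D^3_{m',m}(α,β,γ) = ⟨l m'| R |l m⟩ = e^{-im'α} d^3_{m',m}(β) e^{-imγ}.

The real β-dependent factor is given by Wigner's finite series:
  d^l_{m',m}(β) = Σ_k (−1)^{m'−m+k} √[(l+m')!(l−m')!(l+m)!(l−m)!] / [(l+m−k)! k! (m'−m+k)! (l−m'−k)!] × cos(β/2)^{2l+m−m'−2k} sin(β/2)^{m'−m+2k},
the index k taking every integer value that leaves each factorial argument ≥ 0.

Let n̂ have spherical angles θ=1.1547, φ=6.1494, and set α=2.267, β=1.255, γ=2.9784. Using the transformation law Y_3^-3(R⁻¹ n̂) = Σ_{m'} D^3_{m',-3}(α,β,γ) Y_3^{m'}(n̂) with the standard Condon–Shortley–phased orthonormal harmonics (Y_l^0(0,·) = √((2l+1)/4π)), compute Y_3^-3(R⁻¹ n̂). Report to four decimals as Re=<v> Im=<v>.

Need the full column D^3_{m',-3} for m'=−3..3 at α=2.267, β=1.255, γ=2.9784.
cos(β/2)=0.809498, sin(β/2)=0.587123
d^3_{-3,-3}: single k=0 term ⇒ +0.281381;  D = -0.281268-0.007944i
d^3_{-2,-3}: single k=0 term ⇒ -0.499900;  D = -0.309634-0.392463i
d^3_{-1,-3}: single k=0 term ⇒ +0.573279;  D = +0.117613-0.561085i
d^3_{0,-3}: single k=0 term ⇒ -0.480119;  D = +0.423720-0.225778i
d^3_{1,-3}: single k=0 term ⇒ +0.301573;  D = +0.279496+0.113263i
d^3_{2,-3}: single k=0 term ⇒ -0.138336;  D = +0.042357+0.131692i
d^3_{3,-3}: single k=0 term ⇒ +0.040961;  D = -0.021876+0.034630i
Y_3^{m'}(θ=1.1547,φ=6.1494) and Σ D·Y over m':
  (-0.2813-0.0079i)·(+0.2939+0.1247i)  (-0.3096-0.3925i)·(+0.3333+0.0914i)  (+0.1176-0.5611i)·(-0.0537-0.0072i)  (+0.4237-0.2258i)·(-0.3293+0.0000i)  (+0.2795+0.1133i)·(+0.0537-0.0072i)  (+0.0424+0.1317i)·(+0.3333-0.0914i)  (-0.0219+0.0346i)·(-0.2939+0.1247i)
Y_3^-3(R⁻¹ n̂) = -0.254832-0.061739i

Re=-0.2548 Im=-0.0617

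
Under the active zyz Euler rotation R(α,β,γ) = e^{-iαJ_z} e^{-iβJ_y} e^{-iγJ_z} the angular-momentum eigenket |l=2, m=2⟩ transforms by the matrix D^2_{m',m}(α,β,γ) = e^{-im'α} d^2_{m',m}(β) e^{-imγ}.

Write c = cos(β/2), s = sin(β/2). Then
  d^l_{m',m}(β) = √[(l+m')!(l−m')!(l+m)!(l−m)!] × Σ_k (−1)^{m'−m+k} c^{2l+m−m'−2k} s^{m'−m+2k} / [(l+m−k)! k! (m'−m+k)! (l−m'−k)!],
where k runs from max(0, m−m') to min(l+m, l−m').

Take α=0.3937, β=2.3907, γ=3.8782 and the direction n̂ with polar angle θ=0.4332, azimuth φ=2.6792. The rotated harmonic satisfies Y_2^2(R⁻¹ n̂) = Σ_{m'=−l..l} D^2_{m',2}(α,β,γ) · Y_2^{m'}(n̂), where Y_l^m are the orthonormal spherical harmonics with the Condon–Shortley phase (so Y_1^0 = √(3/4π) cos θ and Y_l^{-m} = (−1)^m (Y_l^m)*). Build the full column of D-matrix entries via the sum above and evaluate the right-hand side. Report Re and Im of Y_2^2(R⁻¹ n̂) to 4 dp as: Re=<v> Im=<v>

Need the full column D^2_{m',2} for m'=−2..2 at α=0.3937, β=2.3907, γ=3.8782.
cos(β/2)=0.366688, sin(β/2)=0.930344
d^2_{-2,2}: single k=4 term ⇒ +0.749160;  D = +0.579777-0.474446i
d^2_{-1,2}: single k=3 term ⇒ +0.590551;  D = +0.278596-0.520706i
d^2_{0,2}: single k=2 term ⇒ +0.285073;  D = +0.027774-0.283717i
d^2_{1,2}: single k=1 term ⇒ +0.091741;  D = -0.026771-0.087748i
d^2_{2,2}: single k=0 term ⇒ +0.018079;  D = -0.011506-0.013946i
Y_2^{m'}(θ=0.4332,φ=2.6792) and Σ D·Y over m':
  (+0.5798-0.4744i)·(+0.0410+0.0544i)  (+0.2786-0.5207i)·(-0.2634-0.1313i)  (+0.0278-0.2837i)·(+0.4641+0.0000i)  (-0.0268-0.0877i)·(+0.2634-0.1313i)  (-0.0115-0.0139i)·(+0.0410-0.0544i)
Y_2^2(R⁻¹ n̂) = -0.099133-0.038546i

Re=-0.0991 Im=-0.0385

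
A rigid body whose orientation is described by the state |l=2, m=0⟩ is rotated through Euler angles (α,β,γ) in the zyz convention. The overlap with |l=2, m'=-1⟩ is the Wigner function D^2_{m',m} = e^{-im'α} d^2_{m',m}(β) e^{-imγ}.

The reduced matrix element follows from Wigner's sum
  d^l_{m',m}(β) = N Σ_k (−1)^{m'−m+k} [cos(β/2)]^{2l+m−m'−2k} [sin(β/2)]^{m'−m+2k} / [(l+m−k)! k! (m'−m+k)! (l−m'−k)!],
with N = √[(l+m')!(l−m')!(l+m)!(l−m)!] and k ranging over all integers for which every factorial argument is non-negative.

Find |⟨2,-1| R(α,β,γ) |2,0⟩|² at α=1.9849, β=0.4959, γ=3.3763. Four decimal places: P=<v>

Split into d^2_{-1,0}(β=0.4959) × two z-phases.
c=cos(0.4959/2)=0.969418, s=sin(0.4959/2)=0.245417; N=√[1·6·2·2]=4.898979
The bounds max(0,m−m')=1 and min(l+m,l−m')=2 give 2 terms
  k=1: (−1)^0·4.8990/(2)·0.9694^3·0.2454^1 = +0.547663
  k=2: (−1)^1·4.8990/(2)·0.9694^1·0.2454^3 = -0.035100
d^2_{-1,0}(0.4959) = +0.547663 -0.035100 = +0.512563
|D^2_{-1,0}|² = |d^2_{-1,0}(β)|² = (+0.512563)² = 0.262721 (the z-rotation phases have unit modulus)

P=0.2627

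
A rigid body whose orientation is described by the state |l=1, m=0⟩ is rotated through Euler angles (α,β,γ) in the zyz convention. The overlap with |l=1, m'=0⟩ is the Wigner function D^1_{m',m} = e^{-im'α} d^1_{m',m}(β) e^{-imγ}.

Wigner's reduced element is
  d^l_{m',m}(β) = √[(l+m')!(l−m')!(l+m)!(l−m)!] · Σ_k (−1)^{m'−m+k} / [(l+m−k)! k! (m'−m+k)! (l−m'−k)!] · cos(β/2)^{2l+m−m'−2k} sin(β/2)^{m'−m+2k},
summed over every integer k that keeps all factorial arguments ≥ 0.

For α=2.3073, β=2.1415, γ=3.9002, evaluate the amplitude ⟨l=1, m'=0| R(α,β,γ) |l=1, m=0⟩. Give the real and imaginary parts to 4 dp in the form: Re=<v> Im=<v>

D^1_{0,0}(2.3073,2.1415,3.9002) = e^{-i·0·2.3073}·d^1_{0,0}(2.1415)·e^{-i·0·3.9002}. Compute d first:
With c≡cos(β/2)=0.479466 and s≡sin(β/2)=0.877560, N=[1·1·1·1]^{1/2}=1.000000
k∈{0,1} keeps every argument non-negative
  k=0: (−1)^0·1.0000/(1)·0.4795^2·0.8776^0 = +0.229888
  k=1: (−1)^1·1.0000/(1)·0.4795^0·0.8776^2 = -0.770112
d^1_{0,0}(2.1415) = +0.229888 -0.770112 = -0.540224
Attach z-rotation phases: D = e^{-i(0)(2.3073)}·(-0.540224)·e^{-i(0)(3.9002)} = -0.540224+0.000000i

Re=-0.5402 Im=0.0000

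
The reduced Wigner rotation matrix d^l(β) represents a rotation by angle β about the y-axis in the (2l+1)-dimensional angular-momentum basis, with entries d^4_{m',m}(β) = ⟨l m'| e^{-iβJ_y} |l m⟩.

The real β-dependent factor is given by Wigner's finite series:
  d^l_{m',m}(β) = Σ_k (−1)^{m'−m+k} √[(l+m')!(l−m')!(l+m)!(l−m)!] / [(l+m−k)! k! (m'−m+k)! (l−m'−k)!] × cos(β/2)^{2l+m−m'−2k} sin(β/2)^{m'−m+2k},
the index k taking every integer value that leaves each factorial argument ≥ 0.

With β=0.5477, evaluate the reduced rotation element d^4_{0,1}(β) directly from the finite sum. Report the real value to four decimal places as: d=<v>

d^4_{0,1}(β=0.5477) via Wigner's sum:
Half-angle: c=0.962737, s=0.270440. N=√(24·24·120·6)=643.987578
Admissible k: 1..4 (factorial args all ≥0)
  k=1: (−1)^0·643.9876/(144)·0.9627^7·0.2704^1 = +0.927127
  k=2: (−1)^1·643.9876/(24)·0.9627^5·0.2704^3 = -0.438952
  k=3: (−1)^2·643.9876/(24)·0.9627^3·0.2704^5 = +0.034637
  k=4: (−1)^3·643.9876/(144)·0.9627^1·0.2704^7 = -0.000456
d^4_{0,1}(0.5477) = +0.927127 -0.438952 +0.034637 -0.000456 = +0.522356

d=0.5224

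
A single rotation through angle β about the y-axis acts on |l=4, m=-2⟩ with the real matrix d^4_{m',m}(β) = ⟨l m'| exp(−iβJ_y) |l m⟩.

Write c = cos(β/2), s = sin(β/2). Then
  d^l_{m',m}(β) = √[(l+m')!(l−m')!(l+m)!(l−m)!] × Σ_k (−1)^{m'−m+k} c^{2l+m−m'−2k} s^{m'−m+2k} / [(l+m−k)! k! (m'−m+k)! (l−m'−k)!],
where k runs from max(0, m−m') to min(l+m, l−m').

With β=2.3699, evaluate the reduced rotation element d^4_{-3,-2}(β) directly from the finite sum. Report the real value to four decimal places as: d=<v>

d=-0.0637

d^4_{-3,-2}(β=2.3699) via Wigner's sum:
Half-angle: c=0.376343, s=0.926480. N=√(1·5040·2·720)=2693.993318
k∈{1,2} keeps every argument non-negative
  k=1: (−1)^0·2693.9933/(720)·0.3763^7·0.9265^1 = +0.003707
  k=2: (−1)^1·2693.9933/(240)·0.3763^5·0.9265^3 = -0.067393
d^4_{-3,-2}(2.3699) = +0.003707 -0.067393 = -0.063686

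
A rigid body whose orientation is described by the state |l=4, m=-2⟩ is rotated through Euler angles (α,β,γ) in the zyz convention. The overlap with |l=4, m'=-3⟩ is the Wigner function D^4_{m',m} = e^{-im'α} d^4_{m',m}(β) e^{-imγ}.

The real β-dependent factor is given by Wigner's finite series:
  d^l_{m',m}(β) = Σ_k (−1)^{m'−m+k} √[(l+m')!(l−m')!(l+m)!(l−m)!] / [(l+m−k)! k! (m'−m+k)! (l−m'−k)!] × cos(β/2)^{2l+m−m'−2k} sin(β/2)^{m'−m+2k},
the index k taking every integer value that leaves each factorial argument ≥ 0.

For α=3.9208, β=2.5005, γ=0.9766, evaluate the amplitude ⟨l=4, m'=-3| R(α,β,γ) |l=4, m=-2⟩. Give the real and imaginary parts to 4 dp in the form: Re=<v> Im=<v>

Re=-0.0117 Im=-0.0262

Split into d^4_{-3,-2}(β=2.5005) × two z-phases.
With c≡cos(β/2)=0.315085 and s≡sin(β/2)=0.949063, N=[1·5040·2·720]^{1/2}=2693.993318
k: max(0,(-2)−(-3))=1 … min(4+(-2),4−(-3))=2
  k=1: (−1)^0·2693.9933/(720)·0.3151^7·0.9491^1 = +0.001095
  k=2: (−1)^1·2693.9933/(240)·0.3151^5·0.9491^3 = -0.029800
d^4_{-3,-2}(2.5005) = +0.001095 -0.029800 = -0.028705
Attach z-rotation phases: D = e^{-i(-3)(3.9208)}·(-0.028705)·e^{-i(-2)(0.9766)} = -0.011746-0.026192i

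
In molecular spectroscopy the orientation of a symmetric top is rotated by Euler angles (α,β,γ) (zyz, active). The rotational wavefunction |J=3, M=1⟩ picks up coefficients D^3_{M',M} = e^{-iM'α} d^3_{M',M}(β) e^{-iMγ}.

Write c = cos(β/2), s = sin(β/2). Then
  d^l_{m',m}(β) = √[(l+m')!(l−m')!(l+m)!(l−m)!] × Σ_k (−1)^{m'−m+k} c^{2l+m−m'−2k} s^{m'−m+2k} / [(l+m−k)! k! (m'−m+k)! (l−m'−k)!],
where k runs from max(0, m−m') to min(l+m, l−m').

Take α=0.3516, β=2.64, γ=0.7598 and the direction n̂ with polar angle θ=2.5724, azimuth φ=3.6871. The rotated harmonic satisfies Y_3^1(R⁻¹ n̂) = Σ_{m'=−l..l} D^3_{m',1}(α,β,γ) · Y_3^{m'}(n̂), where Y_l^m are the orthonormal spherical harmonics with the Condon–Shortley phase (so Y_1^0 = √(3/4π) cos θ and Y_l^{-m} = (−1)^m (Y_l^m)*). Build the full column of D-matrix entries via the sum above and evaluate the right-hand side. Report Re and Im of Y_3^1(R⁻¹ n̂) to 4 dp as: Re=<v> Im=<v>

Re=-0.0312 Im=0.0376

Need the full column D^3_{m',1} for m'=−3..3 at α=0.3516, β=2.64, γ=0.7598.
cos(β/2)=0.248175, sin(β/2)=0.968715
d^3_{-3,1}: single k=4 term ⇒ +0.210062;  D = +0.200988+0.061073i
d^3_{-2,1}: k∈[3..4] ⇒ +0.087881 -0.669482 = -0.581601;  D = -0.580670+0.032901i
d^3_{-1,1}: k∈[2..4] ⇒ +0.021359 -0.433902 +0.826374 = +0.413830;  D = +0.379829-0.164273i
d^3_{0,1}: k∈[1..3] ⇒ +0.003159 -0.144403 +0.733381 = +0.592137;  D = +0.429284-0.407850i
d^3_{1,1}: k∈[0..2] ⇒ +0.000234 -0.028479 +0.325427 = +0.297182;  D = +0.131773-0.266370i
d^3_{2,1}: k∈[0..1] ⇒ -0.002884 +0.087881 = +0.084997;  D = +0.009145-0.084504i
d^3_{3,1}: single k=0 term ⇒ +0.013787;  D = -0.003328-0.013379i
Y_3^{m'}(θ=2.5724,φ=3.6871) and Σ D·Y over m':
  (+0.2010+0.0611i)·(+0.0043+0.0652i)  (-0.5807+0.0329i)·(-0.1154+0.2218i)  (+0.3798-0.1643i)·(-0.3793+0.2302i)  (+0.4293-0.4079i)·(-0.1721+0.0000i)  (+0.1318-0.2664i)·(+0.3793+0.2302i)  (+0.0091-0.0845i)·(-0.1154-0.2218i)  (-0.0033-0.0134i)·(-0.0043+0.0652i)
Y_3^1(R⁻¹ n̂) = -0.031157+0.037597i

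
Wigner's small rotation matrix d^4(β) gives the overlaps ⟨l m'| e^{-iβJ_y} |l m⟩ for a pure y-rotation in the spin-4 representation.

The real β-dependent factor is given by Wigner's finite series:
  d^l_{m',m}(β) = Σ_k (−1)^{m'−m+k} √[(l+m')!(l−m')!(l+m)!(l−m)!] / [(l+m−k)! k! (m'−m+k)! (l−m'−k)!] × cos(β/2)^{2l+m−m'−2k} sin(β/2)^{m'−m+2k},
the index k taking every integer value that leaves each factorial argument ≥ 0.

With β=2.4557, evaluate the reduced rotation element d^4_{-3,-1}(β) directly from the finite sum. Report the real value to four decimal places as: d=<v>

d=-0.1229

d^4_{-3,-1}(β=2.4557) via Wigner's sum:
c=cos(2.4557/2)=0.336263, s=sin(2.4557/2)=0.941768; N=√[1·5040·6·120]=1904.940944
k: max(0,(-1)−(-3))=2 … min(4+(-1),4−(-3))=3
  k=2: (−1)^0·1904.9409/(240)·0.3363^6·0.9418^2 = +0.010177
  k=3: (−1)^1·1904.9409/(144)·0.3363^4·0.9418^4 = -0.133049
d^4_{-3,-1}(2.4557) = +0.010177 -0.133049 = -0.122872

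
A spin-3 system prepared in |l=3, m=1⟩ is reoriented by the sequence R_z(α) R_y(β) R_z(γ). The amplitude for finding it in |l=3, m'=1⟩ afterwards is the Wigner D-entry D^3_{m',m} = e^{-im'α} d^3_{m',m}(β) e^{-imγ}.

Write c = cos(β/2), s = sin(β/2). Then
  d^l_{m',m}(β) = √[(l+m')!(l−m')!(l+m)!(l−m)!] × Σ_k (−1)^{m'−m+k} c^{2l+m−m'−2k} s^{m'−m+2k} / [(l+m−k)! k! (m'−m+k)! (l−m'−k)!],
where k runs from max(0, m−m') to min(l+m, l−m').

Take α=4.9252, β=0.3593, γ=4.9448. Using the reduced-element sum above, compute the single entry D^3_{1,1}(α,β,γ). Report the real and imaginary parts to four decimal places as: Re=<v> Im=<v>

D^3_{1,1}(4.9252,0.3593,4.9448) = e^{-i·1·4.9252}·d^3_{1,1}(0.3593)·e^{-i·1·4.9448}. Compute d first:
With c≡cos(β/2)=0.983906 and s≡sin(β/2)=0.178685, N=[24·2·24·2]^{1/2}=48.000000
The bounds max(0,m−m')=0 and min(l+m,l−m')=2 give 3 terms
  k=0: (−1)^0·48.0000/(48)·0.9839^6·0.1787^0 = +0.907241
  k=1: (−1)^1·48.0000/(6)·0.9839^4·0.1787^2 = -0.239377
  k=2: (−1)^2·48.0000/(8)·0.9839^2·0.1787^4 = +0.005921
d^3_{1,1}(0.3593) = +0.907241 -0.239377 +0.005921 = +0.673785
Attach z-rotation phases: D = e^{-i(1)(4.9252)}·(+0.673785)·e^{-i(1)(4.9448)} = -0.608101+0.290171i

Re=-0.6081 Im=0.2902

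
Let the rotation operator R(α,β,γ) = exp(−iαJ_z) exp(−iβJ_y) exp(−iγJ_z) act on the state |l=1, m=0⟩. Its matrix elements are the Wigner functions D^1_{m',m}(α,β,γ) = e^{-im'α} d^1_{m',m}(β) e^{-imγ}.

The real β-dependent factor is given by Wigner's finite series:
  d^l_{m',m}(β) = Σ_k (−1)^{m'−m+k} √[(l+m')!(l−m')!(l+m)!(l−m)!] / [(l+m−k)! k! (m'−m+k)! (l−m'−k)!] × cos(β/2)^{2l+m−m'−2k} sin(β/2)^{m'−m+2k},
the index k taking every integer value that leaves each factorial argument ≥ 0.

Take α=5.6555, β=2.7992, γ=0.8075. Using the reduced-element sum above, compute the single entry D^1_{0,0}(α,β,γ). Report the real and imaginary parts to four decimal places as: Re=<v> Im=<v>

Re=-0.9420 Im=0.0000

D^1_{0,0}(5.6555,2.7992,0.8075) = e^{-i·0·5.6555}·d^1_{0,0}(2.7992)·e^{-i·0·0.8075}. Compute d first:
c=cos(2.7992/2)=0.170361, s=sin(2.7992/2)=0.985382; N=√[1·1·1·1]=1.000000
Admissible k: 0..1 (factorial args all ≥0)
  k=0: (−1)^0·1.0000/(1)·0.1704^2·0.9854^0 = +0.029023
  k=1: (−1)^1·1.0000/(1)·0.1704^0·0.9854^2 = -0.970977
d^1_{0,0}(2.7992) = +0.029023 -0.970977 = -0.941954
D = (+1.000000+0.000000i)·(-0.941954)·(+1.000000+0.000000i) = -0.941954+0.000000i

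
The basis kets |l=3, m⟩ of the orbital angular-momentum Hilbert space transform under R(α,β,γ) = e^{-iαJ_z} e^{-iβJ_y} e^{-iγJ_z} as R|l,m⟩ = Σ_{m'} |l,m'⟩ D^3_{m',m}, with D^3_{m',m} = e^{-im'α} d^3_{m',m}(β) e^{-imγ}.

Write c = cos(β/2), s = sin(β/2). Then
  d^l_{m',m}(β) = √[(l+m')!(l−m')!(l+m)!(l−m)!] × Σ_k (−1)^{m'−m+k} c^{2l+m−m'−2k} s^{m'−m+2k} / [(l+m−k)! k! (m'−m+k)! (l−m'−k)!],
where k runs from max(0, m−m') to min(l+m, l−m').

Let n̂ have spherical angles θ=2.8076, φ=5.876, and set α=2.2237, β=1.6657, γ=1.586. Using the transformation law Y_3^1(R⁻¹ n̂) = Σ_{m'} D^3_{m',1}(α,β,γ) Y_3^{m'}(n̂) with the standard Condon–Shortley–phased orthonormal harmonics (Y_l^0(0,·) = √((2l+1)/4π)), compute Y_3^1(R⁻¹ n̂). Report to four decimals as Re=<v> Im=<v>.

Need the full column D^3_{m',1} for m'=−3..3 at α=2.2237, β=1.6657, γ=1.586.
cos(β/2)=0.672770, sin(β/2)=0.739852
d^3_{-3,1}: single k=4 term ⇒ +0.525240;  D = +0.191262-0.489179i
d^3_{-2,1}: k∈[3..4] ⇒ +0.779945 -0.471618 = +0.308327;  D = -0.296303+0.085265i
d^3_{-1,1}: k∈[2..4] ⇒ +0.672832 -1.084931 +0.164009 = -0.248089;  D = -0.199331-0.147700i
d^3_{0,1}: k∈[1..3] ⇒ +0.353239 -1.281580 +0.516631 = -0.411710;  D = +0.006259+0.411662i
d^3_{1,1}: k∈[0..2] ⇒ +0.092726 -0.897110 +0.813698 = +0.009314;  D = -0.007311+0.005770i
d^3_{2,1}: k∈[0..1] ⇒ -0.322461 +0.779945 = +0.457483;  D = +0.443286+0.113088i
d^3_{3,1}: single k=0 term ⇒ +0.434311;  D = -0.170375-0.399498i
Y_3^{m'}(θ=2.8076,φ=5.876) and Σ D·Y over m':
  (+0.1913-0.4892i)·(+0.0050+0.0138i)  (-0.2963+0.0853i)·(-0.0712-0.0755i)  (-0.1993-0.1477i)·(+0.3369+0.1453i)  (+0.0063+0.4117i)·(-0.5157+0.0000i)  (-0.0073+0.0058i)·(-0.3369+0.1453i)  (+0.4433+0.1131i)·(-0.0712+0.0755i)  (-0.1704-0.3995i)·(-0.0050+0.0138i)
Y_3^1(R⁻¹ n̂) = -0.045765-0.252479i

Re=-0.0458 Im=-0.2525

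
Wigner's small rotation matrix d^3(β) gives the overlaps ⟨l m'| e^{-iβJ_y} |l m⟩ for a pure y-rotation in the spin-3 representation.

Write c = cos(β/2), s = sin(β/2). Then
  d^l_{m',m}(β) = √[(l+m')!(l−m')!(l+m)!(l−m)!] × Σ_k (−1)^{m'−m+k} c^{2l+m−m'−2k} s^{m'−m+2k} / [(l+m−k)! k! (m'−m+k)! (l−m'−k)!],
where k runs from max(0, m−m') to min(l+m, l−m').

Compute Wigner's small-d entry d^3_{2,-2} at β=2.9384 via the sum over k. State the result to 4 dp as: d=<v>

d=-0.9191

d^3_{2,-2}(β=2.9384) via Wigner's sum:
With c≡cos(β/2)=0.101422 and s≡sin(β/2)=0.994844, N=[120·1·1·120]^{1/2}=120.000000
k: max(0,(-2)−(2))=0 … min(3+(-2),3−(2))=1
  k=0: (−1)^4·120.0000/(24)·0.1014^2·0.9948^4 = +0.050379
  k=1: (−1)^5·120.0000/(120)·0.1014^0·0.9948^6 = -0.969457
d^3_{2,-2}(2.9384) = +0.050379 -0.969457 = -0.919078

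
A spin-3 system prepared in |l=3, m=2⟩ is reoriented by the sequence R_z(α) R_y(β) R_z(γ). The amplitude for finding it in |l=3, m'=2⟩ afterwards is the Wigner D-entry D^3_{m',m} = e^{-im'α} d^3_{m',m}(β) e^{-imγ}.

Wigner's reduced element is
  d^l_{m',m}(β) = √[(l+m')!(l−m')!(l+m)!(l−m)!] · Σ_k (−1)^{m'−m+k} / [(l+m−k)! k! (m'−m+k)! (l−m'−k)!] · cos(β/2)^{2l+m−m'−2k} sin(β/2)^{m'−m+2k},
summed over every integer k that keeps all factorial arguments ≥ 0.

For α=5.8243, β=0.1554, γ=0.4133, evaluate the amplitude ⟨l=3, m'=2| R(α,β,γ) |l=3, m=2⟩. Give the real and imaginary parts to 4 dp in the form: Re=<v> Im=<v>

Re=0.9483 Im=0.0867

Split into d^3_{2,2}(β=0.1554) × two z-phases.
Half-angle: c=0.996983, s=0.077622. N=√(120·1·120·1)=120.000000
The bounds max(0,m−m')=0 and min(l+m,l−m')=1 give 2 terms
  k=0: (−1)^0·120.0000/(120)·0.9970^6·0.0776^0 = +0.982033
  k=1: (−1)^1·120.0000/(24)·0.9970^4·0.0776^2 = -0.029764
d^3_{2,2}(0.1554) = +0.982033 -0.029764 = +0.952269
Attach z-rotation phases: D = e^{-i(2)(5.8243)}·(+0.952269)·e^{-i(2)(0.4133)} = +0.948314+0.086699i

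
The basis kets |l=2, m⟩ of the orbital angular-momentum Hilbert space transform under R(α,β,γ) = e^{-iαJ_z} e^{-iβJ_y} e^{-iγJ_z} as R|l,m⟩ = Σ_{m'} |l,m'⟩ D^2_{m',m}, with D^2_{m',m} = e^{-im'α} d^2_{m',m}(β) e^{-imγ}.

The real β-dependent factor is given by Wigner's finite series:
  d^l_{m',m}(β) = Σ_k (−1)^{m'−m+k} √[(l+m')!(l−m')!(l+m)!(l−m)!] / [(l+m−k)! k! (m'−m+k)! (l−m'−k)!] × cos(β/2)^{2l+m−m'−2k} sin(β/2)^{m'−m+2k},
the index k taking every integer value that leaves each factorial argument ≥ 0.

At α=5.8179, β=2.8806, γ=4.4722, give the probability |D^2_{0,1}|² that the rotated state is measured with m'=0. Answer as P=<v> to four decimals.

D^2_{0,1}(5.8179,2.8806,4.4722) = e^{-i·0·5.8179}·d^2_{0,1}(2.8806)·e^{-i·1·4.4722}. Compute d first:
With c≡cos(β/2)=0.130126 and s≡sin(β/2)=0.991497, N=[2·2·6·1]^{1/2}=4.898979
Admissible k: 1..2 (factorial args all ≥0)
  k=1: (−1)^0·4.8990/(2)·0.1301^3·0.9915^1 = +0.005351
  k=2: (−1)^1·4.8990/(2)·0.1301^1·0.9915^3 = -0.310681
d^2_{0,1}(2.8806) = +0.005351 -0.310681 = -0.305330
|D^2_{0,1}|² = |d^2_{0,1}(β)|² = (-0.305330)² = 0.093226 (the z-rotation phases have unit modulus)

P=0.0932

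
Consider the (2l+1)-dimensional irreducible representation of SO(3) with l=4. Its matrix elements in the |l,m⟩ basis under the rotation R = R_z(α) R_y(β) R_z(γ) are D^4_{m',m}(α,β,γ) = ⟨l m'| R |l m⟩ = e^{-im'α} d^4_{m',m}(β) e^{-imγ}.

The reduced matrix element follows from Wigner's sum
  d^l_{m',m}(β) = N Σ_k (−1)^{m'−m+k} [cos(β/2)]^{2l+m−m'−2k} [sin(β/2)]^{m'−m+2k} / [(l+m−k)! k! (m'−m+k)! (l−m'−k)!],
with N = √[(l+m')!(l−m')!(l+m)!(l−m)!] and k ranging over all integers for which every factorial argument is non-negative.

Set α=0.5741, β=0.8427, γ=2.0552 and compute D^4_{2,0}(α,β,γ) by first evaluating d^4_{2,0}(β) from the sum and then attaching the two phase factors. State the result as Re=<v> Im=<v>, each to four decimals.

Split into d^4_{2,0}(β=0.8427) × two z-phases.
With c≡cos(β/2)=0.912538 and s≡sin(β/2)=0.408993, N=[720·2·24·24]^{1/2}=910.735966
k∈{0,1,2} keeps every argument non-negative
  k=0: (−1)^2·910.7360/(96)·0.9125^6·0.4090^2 = +0.916341
  k=1: (−1)^3·910.7360/(36)·0.9125^4·0.4090^4 = -0.490858
  k=2: (−1)^4·910.7360/(96)·0.9125^2·0.4090^6 = +0.036976
d^4_{2,0}(0.8427) = +0.916341 -0.490858 +0.036976 = +0.462459
D = (+0.410130-0.912027i)·(+0.462459)·(+1.000000+0.000000i) = +0.189668-0.421775i

Re=0.1897 Im=-0.4218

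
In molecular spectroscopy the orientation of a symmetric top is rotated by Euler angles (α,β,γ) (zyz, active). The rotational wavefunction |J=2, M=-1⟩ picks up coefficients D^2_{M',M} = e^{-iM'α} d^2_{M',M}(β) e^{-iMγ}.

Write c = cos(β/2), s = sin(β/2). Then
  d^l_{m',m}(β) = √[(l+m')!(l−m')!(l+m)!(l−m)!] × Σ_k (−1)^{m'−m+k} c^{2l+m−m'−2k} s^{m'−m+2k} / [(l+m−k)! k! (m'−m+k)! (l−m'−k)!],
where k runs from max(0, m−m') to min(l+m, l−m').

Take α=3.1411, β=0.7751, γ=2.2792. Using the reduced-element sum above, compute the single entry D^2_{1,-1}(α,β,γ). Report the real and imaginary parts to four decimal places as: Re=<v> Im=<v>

Re=0.2258 Im=-0.2633

Split into d^2_{1,-1}(β=0.7751) × two z-phases.
With c≡cos(β/2)=0.925838 and s≡sin(β/2)=0.377921, N=[6·1·1·6]^{1/2}=6.000000
Admissible k: 0..1 (factorial args all ≥0)
  k=0: (−1)^2·6.0000/(2)·0.9258^2·0.3779^2 = +0.367277
  k=1: (−1)^3·6.0000/(6)·0.9258^0·0.3779^4 = -0.020399
d^2_{1,-1}(0.7751) = +0.367277 -0.020399 = +0.346878
Phases: e^{-i·(1)·3.1411}=-1.000000-0.000493i, e^{-i·(-1)·2.2792}=-0.650622+0.759401i ⇒ D=+0.225816-0.263309i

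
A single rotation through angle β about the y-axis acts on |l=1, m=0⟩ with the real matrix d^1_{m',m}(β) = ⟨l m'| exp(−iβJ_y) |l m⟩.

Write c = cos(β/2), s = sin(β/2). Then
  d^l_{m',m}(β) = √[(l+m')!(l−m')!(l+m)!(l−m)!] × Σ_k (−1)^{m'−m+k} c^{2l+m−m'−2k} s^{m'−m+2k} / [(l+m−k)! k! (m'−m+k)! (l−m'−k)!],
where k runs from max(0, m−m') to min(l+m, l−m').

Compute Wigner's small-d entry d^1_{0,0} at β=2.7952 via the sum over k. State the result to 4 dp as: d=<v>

d=-0.9406

d^1_{0,0}(β=2.7952) via Wigner's sum:
With c≡cos(β/2)=0.172332 and s≡sin(β/2)=0.985039, N=[1·1·1·1]^{1/2}=1.000000
The bounds max(0,m−m')=0 and min(l+m,l−m')=1 give 2 terms
  k=0: (−1)^0·1.0000/(1)·0.1723^2·0.9850^0 = +0.029698
  k=1: (−1)^1·1.0000/(1)·0.1723^0·0.9850^2 = -0.970302
d^1_{0,0}(2.7952) = +0.029698 -0.970302 = -0.940604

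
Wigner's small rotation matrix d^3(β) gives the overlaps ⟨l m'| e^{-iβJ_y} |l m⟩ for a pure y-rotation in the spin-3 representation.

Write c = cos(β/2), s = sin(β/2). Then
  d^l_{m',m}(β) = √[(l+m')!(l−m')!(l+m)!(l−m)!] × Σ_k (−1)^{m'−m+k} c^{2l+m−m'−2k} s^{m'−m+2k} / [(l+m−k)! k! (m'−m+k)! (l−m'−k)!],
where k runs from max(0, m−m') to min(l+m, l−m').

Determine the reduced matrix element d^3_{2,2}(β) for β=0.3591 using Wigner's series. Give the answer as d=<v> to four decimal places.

d=0.7579

d^3_{2,2}(β=0.3591) via Wigner's sum:
c=cos(0.3591/2)=0.983924, s=sin(0.3591/2)=0.178587; N=√[120·1·120·1]=120.000000
k∈{0,1} keeps every argument non-negative
  k=0: (−1)^0·120.0000/(120)·0.9839^6·0.1786^0 = +0.907339
  k=1: (−1)^1·120.0000/(24)·0.9839^4·0.1786^2 = -0.149457
d^3_{2,2}(0.3591) = +0.907339 -0.149457 = +0.757883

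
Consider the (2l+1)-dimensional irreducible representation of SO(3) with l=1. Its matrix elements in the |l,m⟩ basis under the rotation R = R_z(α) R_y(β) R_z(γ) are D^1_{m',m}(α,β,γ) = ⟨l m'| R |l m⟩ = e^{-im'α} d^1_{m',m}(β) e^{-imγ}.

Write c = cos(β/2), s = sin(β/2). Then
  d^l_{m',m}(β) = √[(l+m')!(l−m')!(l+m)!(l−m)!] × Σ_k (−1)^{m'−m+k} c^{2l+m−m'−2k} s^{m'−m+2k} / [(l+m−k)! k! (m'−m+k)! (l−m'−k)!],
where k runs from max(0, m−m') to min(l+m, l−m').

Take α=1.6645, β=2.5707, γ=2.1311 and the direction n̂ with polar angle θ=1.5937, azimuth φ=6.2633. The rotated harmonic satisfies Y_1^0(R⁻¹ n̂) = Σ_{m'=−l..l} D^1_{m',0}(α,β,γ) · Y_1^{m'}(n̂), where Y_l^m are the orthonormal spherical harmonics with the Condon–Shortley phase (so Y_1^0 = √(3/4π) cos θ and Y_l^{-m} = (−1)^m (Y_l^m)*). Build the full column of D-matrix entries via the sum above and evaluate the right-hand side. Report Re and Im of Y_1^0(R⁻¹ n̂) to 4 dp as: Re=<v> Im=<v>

Re=-0.0205 Im=0.0000

Need the full column D^1_{m',0} for m'=−1..1 at α=1.6645, β=2.5707, γ=2.1311.
cos(β/2)=0.281586, sin(β/2)=0.959536
d^1_{-1,0}: single k=1 term ⇒ +0.382109;  D = -0.035753+0.380432i
d^1_{0,0}: k∈[0..1] ⇒ +0.079291 -0.920709 = -0.841419;  D = -0.841419+0.000000i
d^1_{1,0}: single k=0 term ⇒ -0.382109;  D = +0.035753+0.380432i
Y_1^{m'}(θ=1.5937,φ=6.2633) and Σ D·Y over m':
  (-0.0358+0.3804i)·(+0.3453+0.0069i)  (-0.8414+0.0000i)·(-0.0112+0.0000i)  (+0.0358+0.3804i)·(-0.3453+0.0069i)
Y_1^0(R⁻¹ n̂) = -0.020504+0.000000i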